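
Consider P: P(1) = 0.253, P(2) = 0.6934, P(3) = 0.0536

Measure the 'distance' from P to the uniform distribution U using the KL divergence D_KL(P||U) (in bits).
0.4908 bits

U(i) = 1/3 for all i

D_KL(P||U) = Σ P(x) log₂(P(x) / (1/3))
           = Σ P(x) log₂(P(x)) + log₂(3)
           = log₂(3) - H(P)

H(P) = -Σ P(x) log₂(P(x)):
  -P(1)·log₂(P(1)) = -(0.253)·log₂(0.253) = 0.50165
  -P(2)·log₂(P(2)) = -(0.6934)·log₂(0.6934) = 0.36628
  -P(3)·log₂(P(3)) = -(0.0536)·log₂(0.0536) = 0.22628
H(P) = 0.50165 + 0.36628 + 0.22628 = 1.09421 bits

log₂(3) = 1.58496 bits

D_KL(P||U) = 1.58496 - 1.09421 = 0.49075 ≈ 0.4908 bits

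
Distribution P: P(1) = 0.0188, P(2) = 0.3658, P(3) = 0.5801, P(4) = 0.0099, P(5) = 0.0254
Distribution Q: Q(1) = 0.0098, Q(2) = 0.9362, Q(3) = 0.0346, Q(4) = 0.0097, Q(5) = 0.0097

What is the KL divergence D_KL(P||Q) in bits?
1.9168 bits

D_KL(P||Q) = Σ P(x) log₂(P(x)/Q(x))

Computing term by term:
  P(1)·log₂(P(1)/Q(1)) = 0.0188·log₂(0.0188/0.0098) = 0.01767
  P(2)·log₂(P(2)/Q(2)) = 0.3658·log₂(0.3658/0.9362) = -0.49594
  P(3)·log₂(P(3)/Q(3)) = 0.5801·log₂(0.5801/0.0346) = 2.35953
  P(4)·log₂(P(4)/Q(4)) = 0.0099·log₂(0.0099/0.0097) = 0.00029
  P(5)·log₂(P(5)/Q(5)) = 0.0254·log₂(0.0254/0.0097) = 0.03527

D_KL(P||Q) = 0.01767 - 0.49594 + 2.35953 + 0.00029 + 0.03527 = 1.91682 ≈ 1.9168 bits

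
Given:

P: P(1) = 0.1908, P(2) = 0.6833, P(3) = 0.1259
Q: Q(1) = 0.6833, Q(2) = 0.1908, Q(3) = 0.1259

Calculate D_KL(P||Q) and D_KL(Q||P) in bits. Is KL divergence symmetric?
D_KL(P||Q) = 0.9064 bits, D_KL(Q||P) = 0.9064 bits. The two values coincide for this particular pair, but no — KL divergence is not symmetric in general.

D_KL(P||Q) = Σ P(x) log₂(P(x)/Q(x))

Computing term by term:
  P(1)·log₂(P(1)/Q(1)) = 0.1908·log₂(0.1908/0.6833) = -0.35116
  P(2)·log₂(P(2)/Q(2)) = 0.6833·log₂(0.6833/0.1908) = 1.25758
  P(3)·log₂(P(3)/Q(3)) = 0.1259·log₂(0.1259/0.1259) = 0.00000

D_KL(P||Q) = -0.35116 + 1.25758 + 0.00000 = 0.90642 ≈ 0.9064 bits

D_KL(Q||P) = Σ Q(x) log₂(Q(x)/P(x))

Computing term by term:
  Q(1)·log₂(Q(1)/P(1)) = 0.6833·log₂(0.6833/0.1908) = 1.25758
  Q(2)·log₂(Q(2)/P(2)) = 0.1908·log₂(0.1908/0.6833) = -0.35116
  Q(3)·log₂(Q(3)/P(3)) = 0.1259·log₂(0.1259/0.1259) = 0.00000

D_KL(Q||P) = 1.25758 - 0.35116 + 0.00000 = 0.90642 ≈ 0.9064 bits

These ARE equal here. Q is P with outcomes relabeled (Q(1) = P(2), Q(2) = P(1)) by a relabeling that is its own inverse, so the two sums contain exactly the same terms in a different order. This is a special case — KL divergence is not symmetric in general: D_KL(P||Q) ≠ D_KL(Q||P) for most P, Q.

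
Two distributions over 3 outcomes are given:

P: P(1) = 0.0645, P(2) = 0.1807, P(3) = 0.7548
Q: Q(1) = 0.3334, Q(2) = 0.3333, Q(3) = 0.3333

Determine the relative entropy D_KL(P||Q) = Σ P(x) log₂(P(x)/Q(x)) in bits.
0.5777 bits

D_KL(P||Q) = Σ P(x) log₂(P(x)/Q(x))

Computing term by term:
  P(1)·log₂(P(1)/Q(1)) = 0.0645·log₂(0.0645/0.3334) = -0.15286
  P(2)·log₂(P(2)/Q(2)) = 0.1807·log₂(0.1807/0.3333) = -0.15960
  P(3)·log₂(P(3)/Q(3)) = 0.7548·log₂(0.7548/0.3333) = 0.89012

D_KL(P||Q) = -0.15286 - 0.15960 + 0.89012 = 0.57766 ≈ 0.5777 bits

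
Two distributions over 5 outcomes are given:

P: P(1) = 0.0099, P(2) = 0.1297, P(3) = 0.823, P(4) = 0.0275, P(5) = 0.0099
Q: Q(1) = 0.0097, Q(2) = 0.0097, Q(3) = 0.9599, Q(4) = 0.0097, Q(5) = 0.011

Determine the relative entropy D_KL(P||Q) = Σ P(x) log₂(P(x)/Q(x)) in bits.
0.3426 bits

D_KL(P||Q) = Σ P(x) log₂(P(x)/Q(x))

Computing term by term:
  P(1)·log₂(P(1)/Q(1)) = 0.0099·log₂(0.0099/0.0097) = 0.00029
  P(2)·log₂(P(2)/Q(2)) = 0.1297·log₂(0.1297/0.0097) = 0.48521
  P(3)·log₂(P(3)/Q(3)) = 0.823·log₂(0.823/0.9599) = -0.18270
  P(4)·log₂(P(4)/Q(4)) = 0.0275·log₂(0.0275/0.0097) = 0.04134
  P(5)·log₂(P(5)/Q(5)) = 0.0099·log₂(0.0099/0.011) = -0.00150

D_KL(P||Q) = 0.00029 + 0.48521 - 0.18270 + 0.04134 - 0.00150 = 0.34264 ≈ 0.3426 bits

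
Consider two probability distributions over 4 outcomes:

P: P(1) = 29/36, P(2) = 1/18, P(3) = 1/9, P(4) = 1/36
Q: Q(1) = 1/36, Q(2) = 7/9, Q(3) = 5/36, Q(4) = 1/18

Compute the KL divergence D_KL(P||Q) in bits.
3.6383 bits

D_KL(P||Q) = Σ P(x) log₂(P(x)/Q(x))

Computing term by term:
  P(1)·log₂(P(1)/Q(1)) = (29/36)·log₂((29/36)/(1/36)) = 3.91337
  P(2)·log₂(P(2)/Q(2)) = (1/18)·log₂((1/18)/(7/9)) = -0.21152
  P(3)·log₂(P(3)/Q(3)) = (1/9)·log₂((1/9)/(5/36)) = -0.03577
  P(4)·log₂(P(4)/Q(4)) = (1/36)·log₂((1/36)/(1/18)) = -0.02778

D_KL(P||Q) = 3.91337 - 0.21152 - 0.03577 - 0.02778 = 3.63830 ≈ 3.6383 bits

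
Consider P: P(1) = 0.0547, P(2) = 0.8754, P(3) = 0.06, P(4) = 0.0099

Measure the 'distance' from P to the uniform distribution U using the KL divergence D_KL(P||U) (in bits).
1.2932 bits

U(i) = 1/4 for all i

D_KL(P||U) = Σ P(x) log₂(P(x) / (1/4))
           = Σ P(x) log₂(P(x)) + log₂(4)
           = log₂(4) - H(P)

H(P) = -Σ P(x) log₂(P(x)):
  -P(1)·log₂(P(1)) = -(0.0547)·log₂(0.0547) = 0.22932
  -P(2)·log₂(P(2)) = -(0.8754)·log₂(0.8754) = 0.16806
  -P(3)·log₂(P(3)) = -(0.06)·log₂(0.06) = 0.24353
  -P(4)·log₂(P(4)) = -(0.0099)·log₂(0.0099) = 0.06592
H(P) = 0.22932 + 0.16806 + 0.24353 + 0.06592 = 0.70683 bits

log₂(4) = 2.00000 bits

D_KL(P||U) = 2.00000 - 0.70683 = 1.29317 ≈ 1.2932 bits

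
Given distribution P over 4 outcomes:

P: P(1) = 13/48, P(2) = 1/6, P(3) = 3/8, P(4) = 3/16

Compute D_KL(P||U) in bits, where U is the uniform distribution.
0.0753 bits

U(i) = 1/4 for all i

D_KL(P||U) = Σ P(x) log₂(P(x) / (1/4))
           = Σ P(x) log₂(P(x)) + log₂(4)
           = log₂(4) - H(P)

H(P) = -Σ P(x) log₂(P(x)):
  -P(1)·log₂(P(1)) = -(13/48)·log₂(13/48) = 0.51039
  -P(2)·log₂(P(2)) = -(1/6)·log₂(1/6) = 0.43083
  -P(3)·log₂(P(3)) = -(3/8)·log₂(3/8) = 0.53064
  -P(4)·log₂(P(4)) = -(3/16)·log₂(3/16) = 0.45282
H(P) = 0.51039 + 0.43083 + 0.53064 + 0.45282 = 1.92468 bits

log₂(4) = 2.00000 bits

D_KL(P||U) = 2.00000 - 1.92468 = 0.07532 ≈ 0.0753 bits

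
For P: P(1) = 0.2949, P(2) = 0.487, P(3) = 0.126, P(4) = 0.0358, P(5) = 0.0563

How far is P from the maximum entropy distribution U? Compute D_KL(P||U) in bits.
0.5147 bits

U(i) = 1/5 for all i

D_KL(P||U) = Σ P(x) log₂(P(x) / (1/5))
           = Σ P(x) log₂(P(x)) + log₂(5)
           = log₂(5) - H(P)

H(P) = -Σ P(x) log₂(P(x)):
  -P(1)·log₂(P(1)) = -(0.2949)·log₂(0.2949) = 0.51953
  -P(2)·log₂(P(2)) = -(0.487)·log₂(0.487) = 0.50551
  -P(3)·log₂(P(3)) = -(0.126)·log₂(0.126) = 0.37655
  -P(4)·log₂(P(4)) = -(0.0358)·log₂(0.0358) = 0.17198
  -P(5)·log₂(P(5)) = -(0.0563)·log₂(0.0563) = 0.23369
H(P) = 0.51953 + 0.50551 + 0.37655 + 0.17198 + 0.23369 = 1.80726 bits

log₂(5) = 2.32193 bits

D_KL(P||U) = 2.32193 - 1.80726 = 0.51467 ≈ 0.5147 bits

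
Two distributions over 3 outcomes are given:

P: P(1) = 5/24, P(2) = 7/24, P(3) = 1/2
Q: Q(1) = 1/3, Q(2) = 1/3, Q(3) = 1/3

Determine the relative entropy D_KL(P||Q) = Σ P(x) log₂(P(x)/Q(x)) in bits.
0.0950 bits

D_KL(P||Q) = Σ P(x) log₂(P(x)/Q(x))

Computing term by term:
  P(1)·log₂(P(1)/Q(1)) = (5/24)·log₂((5/24)/(1/3)) = -0.14126
  P(2)·log₂(P(2)/Q(2)) = (7/24)·log₂((7/24)/(1/3)) = -0.05619
  P(3)·log₂(P(3)/Q(3)) = (1/2)·log₂((1/2)/(1/3)) = 0.29248

D_KL(P||Q) = -0.14126 - 0.05619 + 0.29248 = 0.09503 ≈ 0.0950 bits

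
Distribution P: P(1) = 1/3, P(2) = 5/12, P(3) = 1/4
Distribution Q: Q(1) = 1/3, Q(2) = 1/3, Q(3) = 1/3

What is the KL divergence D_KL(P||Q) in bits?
0.0304 bits

D_KL(P||Q) = Σ P(x) log₂(P(x)/Q(x))

Computing term by term:
  P(1)·log₂(P(1)/Q(1)) = (1/3)·log₂((1/3)/(1/3)) = 0.00000
  P(2)·log₂(P(2)/Q(2)) = (5/12)·log₂((5/12)/(1/3)) = 0.13414
  P(3)·log₂(P(3)/Q(3)) = (1/4)·log₂((1/4)/(1/3)) = -0.10376

D_KL(P||Q) = 0.00000 + 0.13414 - 0.10376 = 0.03038 ≈ 0.0304 bits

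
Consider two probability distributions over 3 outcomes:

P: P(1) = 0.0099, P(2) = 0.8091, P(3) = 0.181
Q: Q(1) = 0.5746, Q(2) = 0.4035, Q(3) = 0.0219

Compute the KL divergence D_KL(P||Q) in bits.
1.3056 bits

D_KL(P||Q) = Σ P(x) log₂(P(x)/Q(x))

Computing term by term:
  P(1)·log₂(P(1)/Q(1)) = 0.0099·log₂(0.0099/0.5746) = -0.05800
  P(2)·log₂(P(2)/Q(2)) = 0.8091·log₂(0.8091/0.4035) = 0.81213
  P(3)·log₂(P(3)/Q(3)) = 0.181·log₂(0.181/0.0219) = 0.55150

D_KL(P||Q) = -0.05800 + 0.81213 + 0.55150 = 1.30563 ≈ 1.3056 bits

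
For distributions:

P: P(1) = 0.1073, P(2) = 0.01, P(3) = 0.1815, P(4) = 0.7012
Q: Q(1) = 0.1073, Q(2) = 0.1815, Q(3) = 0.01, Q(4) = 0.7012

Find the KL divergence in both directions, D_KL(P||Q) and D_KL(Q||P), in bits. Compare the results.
D_KL(P||Q) = 0.7172 bits, D_KL(Q||P) = 0.7172 bits. The two directions give exactly the same value for this pair.

D_KL(P||Q) = Σ P(x) log₂(P(x)/Q(x))

Computing term by term:
  P(1)·log₂(P(1)/Q(1)) = 0.1073·log₂(0.1073/0.1073) = 0.00000
  P(2)·log₂(P(2)/Q(2)) = 0.01·log₂(0.01/0.1815) = -0.04182
  P(3)·log₂(P(3)/Q(3)) = 0.1815·log₂(0.1815/0.01) = 0.75901
  P(4)·log₂(P(4)/Q(4)) = 0.7012·log₂(0.7012/0.7012) = 0.00000

D_KL(P||Q) = 0.00000 - 0.04182 + 0.75901 + 0.00000 = 0.71719 ≈ 0.7172 bits

D_KL(Q||P) = Σ Q(x) log₂(Q(x)/P(x))

Computing term by term:
  Q(1)·log₂(Q(1)/P(1)) = 0.1073·log₂(0.1073/0.1073) = 0.00000
  Q(2)·log₂(Q(2)/P(2)) = 0.1815·log₂(0.1815/0.01) = 0.75901
  Q(3)·log₂(Q(3)/P(3)) = 0.01·log₂(0.01/0.1815) = -0.04182
  Q(4)·log₂(Q(4)/P(4)) = 0.7012·log₂(0.7012/0.7012) = 0.00000

D_KL(Q||P) = 0.00000 + 0.75901 - 0.04182 + 0.00000 = 0.71719 ≈ 0.7172 bits

These ARE equal here. Q is P with outcomes relabeled (Q(2) = P(3), Q(3) = P(2)) by a relabeling that is its own inverse, so the two sums contain exactly the same terms in a different order. This is a special case — KL divergence is not symmetric in general: D_KL(P||Q) ≠ D_KL(Q||P) for most P, Q.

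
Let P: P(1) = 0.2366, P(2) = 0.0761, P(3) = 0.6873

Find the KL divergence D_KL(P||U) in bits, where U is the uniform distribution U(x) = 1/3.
0.4384 bits

U(i) = 1/3 for all i

D_KL(P||U) = Σ P(x) log₂(P(x) / (1/3))
           = Σ P(x) log₂(P(x)) + log₂(3)
           = log₂(3) - H(P)

H(P) = -Σ P(x) log₂(P(x)):
  -P(1)·log₂(P(1)) = -(0.2366)·log₂(0.2366) = 0.49200
  -P(2)·log₂(P(2)) = -(0.0761)·log₂(0.0761) = 0.28278
  -P(3)·log₂(P(3)) = -(0.6873)·log₂(0.6873) = 0.37182
H(P) = 0.49200 + 0.28278 + 0.37182 = 1.14660 bits

log₂(3) = 1.58496 bits

D_KL(P||U) = 1.58496 - 1.14660 = 0.43836 ≈ 0.4384 bits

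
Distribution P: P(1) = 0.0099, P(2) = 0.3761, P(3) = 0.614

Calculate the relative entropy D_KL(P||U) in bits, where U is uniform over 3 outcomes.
0.5564 bits

U(i) = 1/3 for all i

D_KL(P||U) = Σ P(x) log₂(P(x) / (1/3))
           = Σ P(x) log₂(P(x)) + log₂(3)
           = log₂(3) - H(P)

H(P) = -Σ P(x) log₂(P(x)):
  -P(1)·log₂(P(1)) = -(0.0099)·log₂(0.0099) = 0.06592
  -P(2)·log₂(P(2)) = -(0.3761)·log₂(0.3761) = 0.53061
  -P(3)·log₂(P(3)) = -(0.614)·log₂(0.614) = 0.43207
H(P) = 0.06592 + 0.53061 + 0.43207 = 1.02860 bits

log₂(3) = 1.58496 bits

D_KL(P||U) = 1.58496 - 1.02860 = 0.55636 ≈ 0.5564 bits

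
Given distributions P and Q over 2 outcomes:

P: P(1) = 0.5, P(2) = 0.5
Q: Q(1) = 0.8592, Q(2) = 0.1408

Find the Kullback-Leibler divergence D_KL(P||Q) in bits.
0.5236 bits

D_KL(P||Q) = Σ P(x) log₂(P(x)/Q(x))

Computing term by term:
  P(1)·log₂(P(1)/Q(1)) = 0.5·log₂(0.5/0.8592) = -0.39053
  P(2)·log₂(P(2)/Q(2)) = 0.5·log₂(0.5/0.1408) = 0.91414

D_KL(P||Q) = -0.39053 + 0.91414 = 0.52361 ≈ 0.5236 bits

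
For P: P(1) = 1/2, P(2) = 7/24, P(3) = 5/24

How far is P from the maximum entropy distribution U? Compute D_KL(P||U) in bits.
0.0950 bits

U(i) = 1/3 for all i

D_KL(P||U) = Σ P(x) log₂(P(x) / (1/3))
           = Σ P(x) log₂(P(x)) + log₂(3)
           = log₂(3) - H(P)

H(P) = -Σ P(x) log₂(P(x)):
  -P(1)·log₂(P(1)) = -(1/2)·log₂(1/2) = 0.50000
  -P(2)·log₂(P(2)) = -(7/24)·log₂(7/24) = 0.51847
  -P(3)·log₂(P(3)) = -(5/24)·log₂(5/24) = 0.47147
H(P) = 0.50000 + 0.51847 + 0.47147 = 1.48994 bits

log₂(3) = 1.58496 bits

D_KL(P||U) = 1.58496 - 1.48994 = 0.09502 ≈ 0.0950 bits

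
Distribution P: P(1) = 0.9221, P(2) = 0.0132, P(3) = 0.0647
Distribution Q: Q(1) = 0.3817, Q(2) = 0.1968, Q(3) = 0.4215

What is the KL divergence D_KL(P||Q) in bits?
0.9470 bits

D_KL(P||Q) = Σ P(x) log₂(P(x)/Q(x))

Computing term by term:
  P(1)·log₂(P(1)/Q(1)) = 0.9221·log₂(0.9221/0.3817) = 1.17336
  P(2)·log₂(P(2)/Q(2)) = 0.0132·log₂(0.0132/0.1968) = -0.05146
  P(3)·log₂(P(3)/Q(3)) = 0.0647·log₂(0.0647/0.4215) = -0.17493

D_KL(P||Q) = 1.17336 - 0.05146 - 0.17493 = 0.94697 ≈ 0.9470 bits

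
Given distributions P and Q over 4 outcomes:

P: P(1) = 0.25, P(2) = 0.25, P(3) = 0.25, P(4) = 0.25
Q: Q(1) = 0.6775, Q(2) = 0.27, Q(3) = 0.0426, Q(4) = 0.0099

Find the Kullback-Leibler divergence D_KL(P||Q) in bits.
1.4155 bits

D_KL(P||Q) = Σ P(x) log₂(P(x)/Q(x))

Computing term by term:
  P(1)·log₂(P(1)/Q(1)) = 0.25·log₂(0.25/0.6775) = -0.35957
  P(2)·log₂(P(2)/Q(2)) = 0.25·log₂(0.25/0.27) = -0.02776
  P(3)·log₂(P(3)/Q(3)) = 0.25·log₂(0.25/0.0426) = 0.63825
  P(4)·log₂(P(4)/Q(4)) = 0.25·log₂(0.25/0.0099) = 1.16459

D_KL(P||Q) = -0.35957 - 0.02776 + 0.63825 + 1.16459 = 1.41551 ≈ 1.4155 bits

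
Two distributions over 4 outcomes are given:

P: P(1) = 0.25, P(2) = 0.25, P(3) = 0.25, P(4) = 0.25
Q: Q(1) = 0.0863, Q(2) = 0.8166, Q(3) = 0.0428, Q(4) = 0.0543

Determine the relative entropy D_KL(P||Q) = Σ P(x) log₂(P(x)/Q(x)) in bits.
1.1440 bits

D_KL(P||Q) = Σ P(x) log₂(P(x)/Q(x))

Computing term by term:
  P(1)·log₂(P(1)/Q(1)) = 0.25·log₂(0.25/0.0863) = 0.38362
  P(2)·log₂(P(2)/Q(2)) = 0.25·log₂(0.25/0.8166) = -0.42693
  P(3)·log₂(P(3)/Q(3)) = 0.25·log₂(0.25/0.0428) = 0.63656
  P(4)·log₂(P(4)/Q(4)) = 0.25·log₂(0.25/0.0543) = 0.55073

D_KL(P||Q) = 0.38362 - 0.42693 + 0.63656 + 0.55073 = 1.14398 ≈ 1.1440 bits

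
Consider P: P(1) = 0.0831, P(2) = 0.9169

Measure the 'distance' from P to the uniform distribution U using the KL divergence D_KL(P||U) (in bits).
0.5870 bits

U(i) = 1/2 for all i

D_KL(P||U) = Σ P(x) log₂(P(x) / (1/2))
           = Σ P(x) log₂(P(x)) + log₂(2)
           = log₂(2) - H(P)

H(P) = -Σ P(x) log₂(P(x)):
  -P(1)·log₂(P(1)) = -(0.0831)·log₂(0.0831) = 0.29825
  -P(2)·log₂(P(2)) = -(0.9169)·log₂(0.9169) = 0.11476
H(P) = 0.29825 + 0.11476 = 0.41301 bits

log₂(2) = 1.00000 bits

D_KL(P||U) = 1.00000 - 0.41301 = 0.58699 ≈ 0.5870 bits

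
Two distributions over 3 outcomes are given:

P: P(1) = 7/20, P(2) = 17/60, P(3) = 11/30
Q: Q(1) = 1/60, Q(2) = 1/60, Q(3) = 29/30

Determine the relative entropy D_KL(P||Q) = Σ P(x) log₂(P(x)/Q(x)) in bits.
2.1826 bits

D_KL(P||Q) = Σ P(x) log₂(P(x)/Q(x))

Computing term by term:
  P(1)·log₂(P(1)/Q(1)) = (7/20)·log₂((7/20)/(1/60)) = 1.53731
  P(2)·log₂(P(2)/Q(2)) = (17/60)·log₂((17/60)/(1/60)) = 1.15811
  P(3)·log₂(P(3)/Q(3)) = (11/30)·log₂((11/30)/(29/30)) = -0.51280

D_KL(P||Q) = 1.53731 + 1.15811 - 0.51280 = 2.18262 ≈ 2.1826 bits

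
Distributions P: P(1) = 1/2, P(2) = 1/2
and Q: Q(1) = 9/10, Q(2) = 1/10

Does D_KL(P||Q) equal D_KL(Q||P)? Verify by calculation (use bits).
D_KL(P||Q) = 0.7370 bits, D_KL(Q||P) = 0.5310 bits. No — D_KL(P||Q) ≠ D_KL(Q||P) for this pair.

D_KL(P||Q) = Σ P(x) log₂(P(x)/Q(x))

Computing term by term:
  P(1)·log₂(P(1)/Q(1)) = (1/2)·log₂((1/2)/(9/10)) = -0.42400
  P(2)·log₂(P(2)/Q(2)) = (1/2)·log₂((1/2)/(1/10)) = 1.16096

D_KL(P||Q) = -0.42400 + 1.16096 = 0.73696 ≈ 0.7370 bits

D_KL(Q||P) = Σ Q(x) log₂(Q(x)/P(x))

Computing term by term:
  Q(1)·log₂(Q(1)/P(1)) = (9/10)·log₂((9/10)/(1/2)) = 0.76320
  Q(2)·log₂(Q(2)/P(2)) = (1/10)·log₂((1/10)/(1/2)) = -0.23219

D_KL(Q||P) = 0.76320 - 0.23219 = 0.53101 ≈ 0.5310 bits

These are NOT equal (difference: 0.2060 bits). KL divergence is asymmetric: D_KL(P||Q) ≠ D_KL(Q||P) in general.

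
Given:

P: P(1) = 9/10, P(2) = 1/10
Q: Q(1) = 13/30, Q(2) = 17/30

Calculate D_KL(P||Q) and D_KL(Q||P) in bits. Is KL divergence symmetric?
D_KL(P||Q) = 0.6988 bits, D_KL(Q||P) = 0.9612 bits. No, KL divergence is not symmetric.

D_KL(P||Q) = Σ P(x) log₂(P(x)/Q(x))

Computing term by term:
  P(1)·log₂(P(1)/Q(1)) = (9/10)·log₂((9/10)/(13/30)) = 0.94900
  P(2)·log₂(P(2)/Q(2)) = (1/10)·log₂((1/10)/(17/30)) = -0.25025

D_KL(P||Q) = 0.94900 - 0.25025 = 0.69875 ≈ 0.6988 bits

D_KL(Q||P) = Σ Q(x) log₂(Q(x)/P(x))

Computing term by term:
  Q(1)·log₂(Q(1)/P(1)) = (13/30)·log₂((13/30)/(9/10)) = -0.45693
  Q(2)·log₂(Q(2)/P(2)) = (17/30)·log₂((17/30)/(1/10)) = 1.41808

D_KL(Q||P) = -0.45693 + 1.41808 = 0.96115 ≈ 0.9612 bits

These are NOT equal (difference: 0.2624 bits). KL divergence is asymmetric: D_KL(P||Q) ≠ D_KL(Q||P) in general.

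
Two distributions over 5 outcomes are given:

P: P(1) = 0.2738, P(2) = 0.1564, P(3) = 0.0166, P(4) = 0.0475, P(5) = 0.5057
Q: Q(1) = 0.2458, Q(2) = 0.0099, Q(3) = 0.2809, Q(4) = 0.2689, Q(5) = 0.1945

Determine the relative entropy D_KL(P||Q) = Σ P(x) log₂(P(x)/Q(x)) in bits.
1.1759 bits

D_KL(P||Q) = Σ P(x) log₂(P(x)/Q(x))

Computing term by term:
  P(1)·log₂(P(1)/Q(1)) = 0.2738·log₂(0.2738/0.2458) = 0.04261
  P(2)·log₂(P(2)/Q(2)) = 0.1564·log₂(0.1564/0.0099) = 0.62273
  P(3)·log₂(P(3)/Q(3)) = 0.0166·log₂(0.0166/0.2809) = -0.06774
  P(4)·log₂(P(4)/Q(4)) = 0.0475·log₂(0.0475/0.2689) = -0.11880
  P(5)·log₂(P(5)/Q(5)) = 0.5057·log₂(0.5057/0.1945) = 0.69711

D_KL(P||Q) = 0.04261 + 0.62273 - 0.06774 - 0.11880 + 0.69711 = 1.17591 ≈ 1.1759 bits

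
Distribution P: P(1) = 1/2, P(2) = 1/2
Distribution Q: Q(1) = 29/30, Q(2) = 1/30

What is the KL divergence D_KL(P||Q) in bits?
1.4779 bits

D_KL(P||Q) = Σ P(x) log₂(P(x)/Q(x))

Computing term by term:
  P(1)·log₂(P(1)/Q(1)) = (1/2)·log₂((1/2)/(29/30)) = -0.47555
  P(2)·log₂(P(2)/Q(2)) = (1/2)·log₂((1/2)/(1/30)) = 1.95345

D_KL(P||Q) = -0.47555 + 1.95345 = 1.47790 ≈ 1.4779 bits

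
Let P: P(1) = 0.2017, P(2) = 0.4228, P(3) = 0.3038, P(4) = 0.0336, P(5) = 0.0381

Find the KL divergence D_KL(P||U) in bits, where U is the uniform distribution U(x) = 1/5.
0.4647 bits

U(i) = 1/5 for all i

D_KL(P||U) = Σ P(x) log₂(P(x) / (1/5))
           = Σ P(x) log₂(P(x)) + log₂(5)
           = log₂(5) - H(P)

H(P) = -Σ P(x) log₂(P(x)):
  -P(1)·log₂(P(1)) = -(0.2017)·log₂(0.2017) = 0.46587
  -P(2)·log₂(P(2)) = -(0.4228)·log₂(0.4228) = 0.52510
  -P(3)·log₂(P(3)) = -(0.3038)·log₂(0.3038) = 0.52217
  -P(4)·log₂(P(4)) = -(0.0336)·log₂(0.0336) = 0.16449
  -P(5)·log₂(P(5)) = -(0.0381)·log₂(0.0381) = 0.17961
H(P) = 0.46587 + 0.52510 + 0.52217 + 0.16449 + 0.17961 = 1.85724 bits

log₂(5) = 2.32193 bits

D_KL(P||U) = 2.32193 - 1.85724 = 0.46469 ≈ 0.4647 bits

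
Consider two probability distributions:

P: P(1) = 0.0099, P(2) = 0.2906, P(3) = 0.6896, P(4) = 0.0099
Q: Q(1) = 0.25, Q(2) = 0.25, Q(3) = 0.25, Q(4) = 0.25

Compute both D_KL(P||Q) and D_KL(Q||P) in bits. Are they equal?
D_KL(P||Q) = 0.9803 bits, D_KL(Q||P) = 1.9089 bits. No, they are not equal.

D_KL(P||Q) = Σ P(x) log₂(P(x)/Q(x))

Computing term by term:
  P(1)·log₂(P(1)/Q(1)) = 0.0099·log₂(0.0099/0.25) = -0.04612
  P(2)·log₂(P(2)/Q(2)) = 0.2906·log₂(0.2906/0.25) = 0.06309
  P(3)·log₂(P(3)/Q(3)) = 0.6896·log₂(0.6896/0.25) = 1.00946
  P(4)·log₂(P(4)/Q(4)) = 0.0099·log₂(0.0099/0.25) = -0.04612

D_KL(P||Q) = -0.04612 + 0.06309 + 1.00946 - 0.04612 = 0.98031 ≈ 0.9803 bits

D_KL(Q||P) = Σ Q(x) log₂(Q(x)/P(x))

Computing term by term:
  Q(1)·log₂(Q(1)/P(1)) = 0.25·log₂(0.25/0.0099) = 1.16459
  Q(2)·log₂(Q(2)/P(2)) = 0.25·log₂(0.25/0.2906) = -0.05428
  Q(3)·log₂(Q(3)/P(3)) = 0.25·log₂(0.25/0.6896) = -0.36596
  Q(4)·log₂(Q(4)/P(4)) = 0.25·log₂(0.25/0.0099) = 1.16459

D_KL(Q||P) = 1.16459 - 0.05428 - 0.36596 + 1.16459 = 1.90894 ≈ 1.9089 bits

These are NOT equal (difference: 0.9286 bits). KL divergence is asymmetric: D_KL(P||Q) ≠ D_KL(Q||P) in general.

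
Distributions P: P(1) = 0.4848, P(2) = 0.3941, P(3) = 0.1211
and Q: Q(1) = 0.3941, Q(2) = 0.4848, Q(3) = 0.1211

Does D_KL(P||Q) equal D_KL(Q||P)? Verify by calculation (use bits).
D_KL(P||Q) = 0.0271 bits, D_KL(Q||P) = 0.0271 bits. Yes — for this pair D_KL(P||Q) = D_KL(Q||P).

D_KL(P||Q) = Σ P(x) log₂(P(x)/Q(x))

Computing term by term:
  P(1)·log₂(P(1)/Q(1)) = 0.4848·log₂(0.4848/0.3941) = 0.14487
  P(2)·log₂(P(2)/Q(2)) = 0.3941·log₂(0.3941/0.4848) = -0.11777
  P(3)·log₂(P(3)/Q(3)) = 0.1211·log₂(0.1211/0.1211) = 0.00000

D_KL(P||Q) = 0.14487 - 0.11777 + 0.00000 = 0.02710 ≈ 0.0271 bits

D_KL(Q||P) = Σ Q(x) log₂(Q(x)/P(x))

Computing term by term:
  Q(1)·log₂(Q(1)/P(1)) = 0.3941·log₂(0.3941/0.4848) = -0.11777
  Q(2)·log₂(Q(2)/P(2)) = 0.4848·log₂(0.4848/0.3941) = 0.14487
  Q(3)·log₂(Q(3)/P(3)) = 0.1211·log₂(0.1211/0.1211) = 0.00000

D_KL(Q||P) = -0.11777 + 0.14487 + 0.00000 = 0.02710 ≈ 0.0271 bits

These ARE equal here. Q is P with outcomes relabeled (Q(1) = P(2), Q(2) = P(1)) by a relabeling that is its own inverse, so the two sums contain exactly the same terms in a different order. This is a special case — KL divergence is not symmetric in general: D_KL(P||Q) ≠ D_KL(Q||P) for most P, Q.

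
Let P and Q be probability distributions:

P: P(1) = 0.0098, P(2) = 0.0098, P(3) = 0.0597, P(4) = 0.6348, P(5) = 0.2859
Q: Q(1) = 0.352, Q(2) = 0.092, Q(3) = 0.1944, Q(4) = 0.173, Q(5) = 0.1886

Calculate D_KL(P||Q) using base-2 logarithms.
1.1782 bits

D_KL(P||Q) = Σ P(x) log₂(P(x)/Q(x))

Computing term by term:
  P(1)·log₂(P(1)/Q(1)) = 0.0098·log₂(0.0098/0.352) = -0.05063
  P(2)·log₂(P(2)/Q(2)) = 0.0098·log₂(0.0098/0.092) = -0.03166
  P(3)·log₂(P(3)/Q(3)) = 0.0597·log₂(0.0597/0.1944) = -0.10168
  P(4)·log₂(P(4)/Q(4)) = 0.6348·log₂(0.6348/0.173) = 1.19059
  P(5)·log₂(P(5)/Q(5)) = 0.2859·log₂(0.2859/0.1886) = 0.17159

D_KL(P||Q) = -0.05063 - 0.03166 - 0.10168 + 1.19059 + 0.17159 = 1.17821 ≈ 1.1782 bits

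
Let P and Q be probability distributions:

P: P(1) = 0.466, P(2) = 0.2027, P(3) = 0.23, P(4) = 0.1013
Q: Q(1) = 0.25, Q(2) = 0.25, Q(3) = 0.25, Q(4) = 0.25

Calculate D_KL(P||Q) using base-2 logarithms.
0.1976 bits

D_KL(P||Q) = Σ P(x) log₂(P(x)/Q(x))

Computing term by term:
  P(1)·log₂(P(1)/Q(1)) = 0.466·log₂(0.466/0.25) = 0.41866
  P(2)·log₂(P(2)/Q(2)) = 0.2027·log₂(0.2027/0.25) = -0.06133
  P(3)·log₂(P(3)/Q(3)) = 0.23·log₂(0.23/0.25) = -0.02767
  P(4)·log₂(P(4)/Q(4)) = 0.1013·log₂(0.1013/0.25) = -0.13202

D_KL(P||Q) = 0.41866 - 0.06133 - 0.02767 - 0.13202 = 0.19764 ≈ 0.1976 bits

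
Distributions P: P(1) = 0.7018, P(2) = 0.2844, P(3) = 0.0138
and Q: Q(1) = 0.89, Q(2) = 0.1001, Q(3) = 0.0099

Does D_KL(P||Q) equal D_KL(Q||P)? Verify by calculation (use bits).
D_KL(P||Q) = 0.1945 bits, D_KL(Q||P) = 0.1495 bits. No — D_KL(P||Q) ≠ D_KL(Q||P) for this pair.

D_KL(P||Q) = Σ P(x) log₂(P(x)/Q(x))

Computing term by term:
  P(1)·log₂(P(1)/Q(1)) = 0.7018·log₂(0.7018/0.89) = -0.24054
  P(2)·log₂(P(2)/Q(2)) = 0.2844·log₂(0.2844/0.1001) = 0.42844
  P(3)·log₂(P(3)/Q(3)) = 0.0138·log₂(0.0138/0.0099) = 0.00661

D_KL(P||Q) = -0.24054 + 0.42844 + 0.00661 = 0.19451 ≈ 0.1945 bits

D_KL(Q||P) = Σ Q(x) log₂(Q(x)/P(x))

Computing term by term:
  Q(1)·log₂(Q(1)/P(1)) = 0.89·log₂(0.89/0.7018) = 0.30504
  Q(2)·log₂(Q(2)/P(2)) = 0.1001·log₂(0.1001/0.2844) = -0.15080
  Q(3)·log₂(Q(3)/P(3)) = 0.0099·log₂(0.0099/0.0138) = -0.00474

D_KL(Q||P) = 0.30504 - 0.15080 - 0.00474 = 0.14950 ≈ 0.1495 bits

These are NOT equal (difference: 0.0450 bits). KL divergence is asymmetric: D_KL(P||Q) ≠ D_KL(Q||P) in general.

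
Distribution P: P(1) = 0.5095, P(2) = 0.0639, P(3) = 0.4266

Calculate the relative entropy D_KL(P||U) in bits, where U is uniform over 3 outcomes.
0.3114 bits

U(i) = 1/3 for all i

D_KL(P||U) = Σ P(x) log₂(P(x) / (1/3))
           = Σ P(x) log₂(P(x)) + log₂(3)
           = log₂(3) - H(P)

H(P) = -Σ P(x) log₂(P(x)):
  -P(1)·log₂(P(1)) = -(0.5095)·log₂(0.5095) = 0.49567
  -P(2)·log₂(P(2)) = -(0.0639)·log₂(0.0639) = 0.25356
  -P(3)·log₂(P(3)) = -(0.4266)·log₂(0.4266) = 0.52431
H(P) = 0.49567 + 0.25356 + 0.52431 = 1.27354 bits

log₂(3) = 1.58496 bits

D_KL(P||U) = 1.58496 - 1.27354 = 0.31142 ≈ 0.3114 bits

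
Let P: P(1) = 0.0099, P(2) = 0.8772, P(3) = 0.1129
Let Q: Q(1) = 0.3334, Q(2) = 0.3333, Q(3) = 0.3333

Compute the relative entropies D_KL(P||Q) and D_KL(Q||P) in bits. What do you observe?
D_KL(P||Q) = 0.9981 bits, D_KL(Q||P) = 1.7468 bits. The two directions give different values (D_KL(Q||P) exceeds D_KL(P||Q) by 0.7487 bits): KL divergence is asymmetric.

D_KL(P||Q) = Σ P(x) log₂(P(x)/Q(x))

Computing term by term:
  P(1)·log₂(P(1)/Q(1)) = 0.0099·log₂(0.0099/0.3334) = -0.05023
  P(2)·log₂(P(2)/Q(2)) = 0.8772·log₂(0.8772/0.3333) = 1.22465
  P(3)·log₂(P(3)/Q(3)) = 0.1129·log₂(0.1129/0.3333) = -0.17632

D_KL(P||Q) = -0.05023 + 1.22465 - 0.17632 = 0.99810 ≈ 0.9981 bits

D_KL(Q||P) = Σ Q(x) log₂(Q(x)/P(x))

Computing term by term:
  Q(1)·log₂(Q(1)/P(1)) = 0.3334·log₂(0.3334/0.0099) = 1.69157
  Q(2)·log₂(Q(2)/P(2)) = 0.3333·log₂(0.3333/0.8772) = -0.46531
  Q(3)·log₂(Q(3)/P(3)) = 0.3333·log₂(0.3333/0.1129) = 0.52054

D_KL(Q||P) = 1.69157 - 0.46531 + 0.52054 = 1.74680 ≈ 1.7468 bits

These are NOT equal (difference: 0.7487 bits). KL divergence is asymmetric: D_KL(P||Q) ≠ D_KL(Q||P) in general.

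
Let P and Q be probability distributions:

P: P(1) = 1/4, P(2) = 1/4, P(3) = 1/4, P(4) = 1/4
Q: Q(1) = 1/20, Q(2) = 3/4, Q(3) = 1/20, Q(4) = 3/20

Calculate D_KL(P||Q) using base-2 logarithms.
0.9490 bits

D_KL(P||Q) = Σ P(x) log₂(P(x)/Q(x))

Computing term by term:
  P(1)·log₂(P(1)/Q(1)) = (1/4)·log₂((1/4)/(1/20)) = 0.58048
  P(2)·log₂(P(2)/Q(2)) = (1/4)·log₂((1/4)/(3/4)) = -0.39624
  P(3)·log₂(P(3)/Q(3)) = (1/4)·log₂((1/4)/(1/20)) = 0.58048
  P(4)·log₂(P(4)/Q(4)) = (1/4)·log₂((1/4)/(3/20)) = 0.18424

D_KL(P||Q) = 0.58048 - 0.39624 + 0.58048 + 0.18424 = 0.94896 ≈ 0.9490 bits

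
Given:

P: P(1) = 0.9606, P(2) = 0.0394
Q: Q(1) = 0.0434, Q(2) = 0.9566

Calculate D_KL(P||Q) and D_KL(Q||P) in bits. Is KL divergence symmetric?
D_KL(P||Q) = 4.1108 bits, D_KL(Q||P) = 4.2080 bits. No, KL divergence is not symmetric.

D_KL(P||Q) = Σ P(x) log₂(P(x)/Q(x))

Computing term by term:
  P(1)·log₂(P(1)/Q(1)) = 0.9606·log₂(0.9606/0.0434) = 4.29212
  P(2)·log₂(P(2)/Q(2)) = 0.0394·log₂(0.0394/0.9566) = -0.18130

D_KL(P||Q) = 4.29212 - 0.18130 = 4.11082 ≈ 4.1108 bits

D_KL(Q||P) = Σ Q(x) log₂(Q(x)/P(x))

Computing term by term:
  Q(1)·log₂(Q(1)/P(1)) = 0.0434·log₂(0.0434/0.9606) = -0.19392
  Q(2)·log₂(Q(2)/P(2)) = 0.9566·log₂(0.9566/0.0394) = 4.40194

D_KL(Q||P) = -0.19392 + 4.40194 = 4.20802 ≈ 4.2080 bits

These are NOT equal (difference: 0.0972 bits). KL divergence is asymmetric: D_KL(P||Q) ≠ D_KL(Q||P) in general.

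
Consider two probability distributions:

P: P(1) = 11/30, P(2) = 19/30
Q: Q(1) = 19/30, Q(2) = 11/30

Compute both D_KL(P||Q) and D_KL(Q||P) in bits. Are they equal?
D_KL(P||Q) = 0.2103 bits, D_KL(Q||P) = 0.2103 bits. Yes, in this case they are equal (although KL divergence is not symmetric in general).

D_KL(P||Q) = Σ P(x) log₂(P(x)/Q(x))

Computing term by term:
  P(1)·log₂(P(1)/Q(1)) = (11/30)·log₂((11/30)/(19/30)) = -0.28912
  P(2)·log₂(P(2)/Q(2)) = (19/30)·log₂((19/30)/(11/30)) = 0.49938

D_KL(P||Q) = -0.28912 + 0.49938 = 0.21026 ≈ 0.2103 bits

D_KL(Q||P) = Σ Q(x) log₂(Q(x)/P(x))

Computing term by term:
  Q(1)·log₂(Q(1)/P(1)) = (19/30)·log₂((19/30)/(11/30)) = 0.49938
  Q(2)·log₂(Q(2)/P(2)) = (11/30)·log₂((11/30)/(19/30)) = -0.28912

D_KL(Q||P) = 0.49938 - 0.28912 = 0.21026 ≈ 0.2103 bits

These ARE equal here. Q is P with outcomes relabeled (Q(1) = P(2), Q(2) = P(1)) by a relabeling that is its own inverse, so the two sums contain exactly the same terms in a different order. This is a special case — KL divergence is not symmetric in general: D_KL(P||Q) ≠ D_KL(Q||P) for most P, Q.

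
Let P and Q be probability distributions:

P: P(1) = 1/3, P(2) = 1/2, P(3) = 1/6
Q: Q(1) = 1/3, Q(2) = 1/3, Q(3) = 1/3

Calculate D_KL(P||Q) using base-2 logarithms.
0.1258 bits

D_KL(P||Q) = Σ P(x) log₂(P(x)/Q(x))

Computing term by term:
  P(1)·log₂(P(1)/Q(1)) = (1/3)·log₂((1/3)/(1/3)) = 0.00000
  P(2)·log₂(P(2)/Q(2)) = (1/2)·log₂((1/2)/(1/3)) = 0.29248
  P(3)·log₂(P(3)/Q(3)) = (1/6)·log₂((1/6)/(1/3)) = -0.16667

D_KL(P||Q) = 0.00000 + 0.29248 - 0.16667 = 0.12581 ≈ 0.1258 bits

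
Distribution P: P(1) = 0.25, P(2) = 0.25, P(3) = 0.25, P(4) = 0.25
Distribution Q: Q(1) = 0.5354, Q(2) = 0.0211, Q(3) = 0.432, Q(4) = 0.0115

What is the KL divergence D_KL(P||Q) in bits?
1.5303 bits

D_KL(P||Q) = Σ P(x) log₂(P(x)/Q(x))

Computing term by term:
  P(1)·log₂(P(1)/Q(1)) = 0.25·log₂(0.25/0.5354) = -0.27467
  P(2)·log₂(P(2)/Q(2)) = 0.25·log₂(0.25/0.0211) = 0.89165
  P(3)·log₂(P(3)/Q(3)) = 0.25·log₂(0.25/0.432) = -0.19728
  P(4)·log₂(P(4)/Q(4)) = 0.25·log₂(0.25/0.0115) = 1.11056

D_KL(P||Q) = -0.27467 + 0.89165 - 0.19728 + 1.11056 = 1.53026 ≈ 1.5303 bits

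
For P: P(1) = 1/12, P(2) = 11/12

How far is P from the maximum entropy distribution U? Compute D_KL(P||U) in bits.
0.5862 bits

U(i) = 1/2 for all i

D_KL(P||U) = Σ P(x) log₂(P(x) / (1/2))
           = Σ P(x) log₂(P(x)) + log₂(2)
           = log₂(2) - H(P)

H(P) = -Σ P(x) log₂(P(x)):
  -P(1)·log₂(P(1)) = -(1/12)·log₂(1/12) = 0.29875
  -P(2)·log₂(P(2)) = -(11/12)·log₂(11/12) = 0.11507
H(P) = 0.29875 + 0.11507 = 0.41382 bits

log₂(2) = 1.00000 bits

D_KL(P||U) = 1.00000 - 0.41382 = 0.58618 ≈ 0.5862 bits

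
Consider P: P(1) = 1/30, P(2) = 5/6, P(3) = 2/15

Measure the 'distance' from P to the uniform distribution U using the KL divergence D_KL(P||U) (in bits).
0.8146 bits

U(i) = 1/3 for all i

D_KL(P||U) = Σ P(x) log₂(P(x) / (1/3))
           = Σ P(x) log₂(P(x)) + log₂(3)
           = log₂(3) - H(P)

H(P) = -Σ P(x) log₂(P(x)):
  -P(1)·log₂(P(1)) = -(1/30)·log₂(1/30) = 0.16356
  -P(2)·log₂(P(2)) = -(5/6)·log₂(5/6) = 0.21920
  -P(3)·log₂(P(3)) = -(2/15)·log₂(2/15) = 0.38759
H(P) = 0.16356 + 0.21920 + 0.38759 = 0.77035 bits

log₂(3) = 1.58496 bits

D_KL(P||U) = 1.58496 - 0.77035 = 0.81461 ≈ 0.8146 bits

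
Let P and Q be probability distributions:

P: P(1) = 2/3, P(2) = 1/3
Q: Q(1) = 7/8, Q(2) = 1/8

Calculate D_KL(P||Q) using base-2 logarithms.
0.2101 bits

D_KL(P||Q) = Σ P(x) log₂(P(x)/Q(x))

Computing term by term:
  P(1)·log₂(P(1)/Q(1)) = (2/3)·log₂((2/3)/(7/8)) = -0.26154
  P(2)·log₂(P(2)/Q(2)) = (1/3)·log₂((1/3)/(1/8)) = 0.47168

D_KL(P||Q) = -0.26154 + 0.47168 = 0.21014 ≈ 0.2101 bits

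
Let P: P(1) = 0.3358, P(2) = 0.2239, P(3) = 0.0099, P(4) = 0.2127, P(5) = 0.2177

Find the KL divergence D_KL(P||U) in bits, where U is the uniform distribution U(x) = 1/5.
0.2901 bits

U(i) = 1/5 for all i

D_KL(P||U) = Σ P(x) log₂(P(x) / (1/5))
           = Σ P(x) log₂(P(x)) + log₂(5)
           = log₂(5) - H(P)

H(P) = -Σ P(x) log₂(P(x)):
  -P(1)·log₂(P(1)) = -(0.3358)·log₂(0.3358) = 0.52866
  -P(2)·log₂(P(2)) = -(0.2239)·log₂(0.2239) = 0.48342
  -P(3)·log₂(P(3)) = -(0.0099)·log₂(0.0099) = 0.06592
  -P(4)·log₂(P(4)) = -(0.2127)·log₂(0.2127) = 0.47498
  -P(5)·log₂(P(5)) = -(0.2177)·log₂(0.2177) = 0.47885
H(P) = 0.52866 + 0.48342 + 0.06592 + 0.47498 + 0.47885 = 2.03183 bits

log₂(5) = 2.32193 bits

D_KL(P||U) = 2.32193 - 2.03183 = 0.29010 ≈ 0.2901 bits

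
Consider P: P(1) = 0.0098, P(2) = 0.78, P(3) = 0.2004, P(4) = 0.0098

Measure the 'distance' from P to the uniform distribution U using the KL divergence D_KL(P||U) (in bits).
1.1249 bits

U(i) = 1/4 for all i

D_KL(P||U) = Σ P(x) log₂(P(x) / (1/4))
           = Σ P(x) log₂(P(x)) + log₂(4)
           = log₂(4) - H(P)

H(P) = -Σ P(x) log₂(P(x)):
  -P(1)·log₂(P(1)) = -(0.0098)·log₂(0.0098) = 0.06540
  -P(2)·log₂(P(2)) = -(0.78)·log₂(0.78) = 0.27959
  -P(3)·log₂(P(3)) = -(0.2004)·log₂(0.2004) = 0.46474
  -P(4)·log₂(P(4)) = -(0.0098)·log₂(0.0098) = 0.06540
H(P) = 0.06540 + 0.27959 + 0.46474 + 0.06540 = 0.87513 bits

log₂(4) = 2.00000 bits

D_KL(P||U) = 2.00000 - 0.87513 = 1.12487 ≈ 1.1249 bits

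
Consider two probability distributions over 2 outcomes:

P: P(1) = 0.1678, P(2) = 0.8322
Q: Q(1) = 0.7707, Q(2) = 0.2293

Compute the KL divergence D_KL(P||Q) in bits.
1.1786 bits

D_KL(P||Q) = Σ P(x) log₂(P(x)/Q(x))

Computing term by term:
  P(1)·log₂(P(1)/Q(1)) = 0.1678·log₂(0.1678/0.7707) = -0.36906
  P(2)·log₂(P(2)/Q(2)) = 0.8322·log₂(0.8322/0.2293) = 1.54764

D_KL(P||Q) = -0.36906 + 1.54764 = 1.17858 ≈ 1.1786 bits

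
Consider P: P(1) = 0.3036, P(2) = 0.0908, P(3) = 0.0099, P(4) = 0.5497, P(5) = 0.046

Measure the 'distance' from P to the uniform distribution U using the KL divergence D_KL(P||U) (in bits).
0.7407 bits

U(i) = 1/5 for all i

D_KL(P||U) = Σ P(x) log₂(P(x) / (1/5))
           = Σ P(x) log₂(P(x)) + log₂(5)
           = log₂(5) - H(P)

H(P) = -Σ P(x) log₂(P(x)):
  -P(1)·log₂(P(1)) = -(0.3036)·log₂(0.3036) = 0.52212
  -P(2)·log₂(P(2)) = -(0.0908)·log₂(0.0908) = 0.31427
  -P(3)·log₂(P(3)) = -(0.0099)·log₂(0.0099) = 0.06592
  -P(4)·log₂(P(4)) = -(0.5497)·log₂(0.5497) = 0.47455
  -P(5)·log₂(P(5)) = -(0.046)·log₂(0.046) = 0.20434
H(P) = 0.52212 + 0.31427 + 0.06592 + 0.47455 + 0.20434 = 1.58120 bits

log₂(5) = 2.32193 bits

D_KL(P||U) = 2.32193 - 1.58120 = 0.74073 ≈ 0.7407 bits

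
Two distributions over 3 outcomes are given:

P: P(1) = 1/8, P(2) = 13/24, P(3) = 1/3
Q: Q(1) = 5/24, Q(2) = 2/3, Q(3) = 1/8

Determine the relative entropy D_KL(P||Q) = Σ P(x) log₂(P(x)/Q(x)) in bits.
0.2173 bits

D_KL(P||Q) = Σ P(x) log₂(P(x)/Q(x))

Computing term by term:
  P(1)·log₂(P(1)/Q(1)) = (1/8)·log₂((1/8)/(5/24)) = -0.09212
  P(2)·log₂(P(2)/Q(2)) = (13/24)·log₂((13/24)/(2/3)) = -0.16226
  P(3)·log₂(P(3)/Q(3)) = (1/3)·log₂((1/3)/(1/8)) = 0.47168

D_KL(P||Q) = -0.09212 - 0.16226 + 0.47168 = 0.21730 ≈ 0.2173 bits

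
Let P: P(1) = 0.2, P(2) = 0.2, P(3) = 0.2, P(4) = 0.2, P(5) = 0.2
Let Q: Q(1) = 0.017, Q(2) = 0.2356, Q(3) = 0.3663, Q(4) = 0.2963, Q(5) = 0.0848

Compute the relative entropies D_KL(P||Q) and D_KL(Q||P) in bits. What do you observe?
D_KL(P||Q) = 0.6236 bits, D_KL(Q||P) = 0.3781 bits. The two directions give different values (D_KL(P||Q) exceeds D_KL(Q||P) by 0.2455 bits): KL divergence is asymmetric.

D_KL(P||Q) = Σ P(x) log₂(P(x)/Q(x))

Computing term by term:
  P(1)·log₂(P(1)/Q(1)) = 0.2·log₂(0.2/0.017) = 0.71128
  P(2)·log₂(P(2)/Q(2)) = 0.2·log₂(0.2/0.2356) = -0.04727
  P(3)·log₂(P(3)/Q(3)) = 0.2·log₂(0.2/0.3663) = -0.17461
  P(4)·log₂(P(4)/Q(4)) = 0.2·log₂(0.2/0.2963) = -0.11341
  P(5)·log₂(P(5)/Q(5)) = 0.2·log₂(0.2/0.0848) = 0.24757

D_KL(P||Q) = 0.71128 - 0.04727 - 0.17461 - 0.11341 + 0.24757 = 0.62356 ≈ 0.6236 bits

D_KL(Q||P) = Σ Q(x) log₂(Q(x)/P(x))

Computing term by term:
  Q(1)·log₂(Q(1)/P(1)) = 0.017·log₂(0.017/0.2) = -0.06046
  Q(2)·log₂(Q(2)/P(2)) = 0.2356·log₂(0.2356/0.2) = 0.05568
  Q(3)·log₂(Q(3)/P(3)) = 0.3663·log₂(0.3663/0.2) = 0.31979
  Q(4)·log₂(Q(4)/P(4)) = 0.2963·log₂(0.2963/0.2) = 0.16802
  Q(5)·log₂(Q(5)/P(5)) = 0.0848·log₂(0.0848/0.2) = -0.10497

D_KL(Q||P) = -0.06046 + 0.05568 + 0.31979 + 0.16802 - 0.10497 = 0.37806 ≈ 0.3781 bits

These are NOT equal (difference: 0.2455 bits). KL divergence is asymmetric: D_KL(P||Q) ≠ D_KL(Q||P) in general.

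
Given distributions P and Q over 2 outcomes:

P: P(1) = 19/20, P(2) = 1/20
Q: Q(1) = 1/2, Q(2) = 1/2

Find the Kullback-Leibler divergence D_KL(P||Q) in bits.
0.7136 bits

D_KL(P||Q) = Σ P(x) log₂(P(x)/Q(x))

Computing term by term:
  P(1)·log₂(P(1)/Q(1)) = (19/20)·log₂((19/20)/(1/2)) = 0.87970
  P(2)·log₂(P(2)/Q(2)) = (1/20)·log₂((1/20)/(1/2)) = -0.16610

D_KL(P||Q) = 0.87970 - 0.16610 = 0.71360 ≈ 0.7136 bits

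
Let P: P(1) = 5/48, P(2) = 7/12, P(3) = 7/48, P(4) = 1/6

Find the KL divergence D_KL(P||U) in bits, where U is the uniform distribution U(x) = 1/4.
0.3706 bits

U(i) = 1/4 for all i

D_KL(P||U) = Σ P(x) log₂(P(x) / (1/4))
           = Σ P(x) log₂(P(x)) + log₂(4)
           = log₂(4) - H(P)

H(P) = -Σ P(x) log₂(P(x)):
  -P(1)·log₂(P(1)) = -(5/48)·log₂(5/48) = 0.33990
  -P(2)·log₂(P(2)) = -(7/12)·log₂(7/12) = 0.45360
  -P(3)·log₂(P(3)) = -(7/48)·log₂(7/48) = 0.40507
  -P(4)·log₂(P(4)) = -(1/6)·log₂(1/6) = 0.43083
H(P) = 0.33990 + 0.45360 + 0.40507 + 0.43083 = 1.62940 bits

log₂(4) = 2.00000 bits

D_KL(P||U) = 2.00000 - 1.62940 = 0.37060 ≈ 0.3706 bits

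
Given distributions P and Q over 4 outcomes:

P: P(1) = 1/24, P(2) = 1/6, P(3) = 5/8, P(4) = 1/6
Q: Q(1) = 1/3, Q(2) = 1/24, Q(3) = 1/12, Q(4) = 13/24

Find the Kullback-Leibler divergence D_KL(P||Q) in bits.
1.7417 bits

D_KL(P||Q) = Σ P(x) log₂(P(x)/Q(x))

Computing term by term:
  P(1)·log₂(P(1)/Q(1)) = (1/24)·log₂((1/24)/(1/3)) = -0.12500
  P(2)·log₂(P(2)/Q(2)) = (1/6)·log₂((1/6)/(1/24)) = 0.33333
  P(3)·log₂(P(3)/Q(3)) = (5/8)·log₂((5/8)/(1/12)) = 1.81681
  P(4)·log₂(P(4)/Q(4)) = (1/6)·log₂((1/6)/(13/24)) = -0.28341

D_KL(P||Q) = -0.12500 + 0.33333 + 1.81681 - 0.28341 = 1.74173 ≈ 1.7417 bits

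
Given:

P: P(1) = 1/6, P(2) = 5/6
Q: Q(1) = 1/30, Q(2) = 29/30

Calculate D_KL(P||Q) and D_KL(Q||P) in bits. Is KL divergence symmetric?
D_KL(P||Q) = 0.2086 bits, D_KL(Q||P) = 0.1296 bits. No, KL divergence is not symmetric.

D_KL(P||Q) = Σ P(x) log₂(P(x)/Q(x))

Computing term by term:
  P(1)·log₂(P(1)/Q(1)) = (1/6)·log₂((1/6)/(1/30)) = 0.38699
  P(2)·log₂(P(2)/Q(2)) = (5/6)·log₂((5/6)/(29/30)) = -0.17844

D_KL(P||Q) = 0.38699 - 0.17844 = 0.20855 ≈ 0.2086 bits

D_KL(Q||P) = Σ Q(x) log₂(Q(x)/P(x))

Computing term by term:
  Q(1)·log₂(Q(1)/P(1)) = (1/30)·log₂((1/30)/(1/6)) = -0.07740
  Q(2)·log₂(Q(2)/P(2)) = (29/30)·log₂((29/30)/(5/6)) = 0.20699

D_KL(Q||P) = -0.07740 + 0.20699 = 0.12959 ≈ 0.1296 bits

These are NOT equal (difference: 0.0790 bits). KL divergence is asymmetric: D_KL(P||Q) ≠ D_KL(Q||P) in general.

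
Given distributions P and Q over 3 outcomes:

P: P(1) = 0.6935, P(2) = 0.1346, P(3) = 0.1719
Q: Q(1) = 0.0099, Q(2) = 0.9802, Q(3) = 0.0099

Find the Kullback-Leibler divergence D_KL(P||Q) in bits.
4.5737 bits

D_KL(P||Q) = Σ P(x) log₂(P(x)/Q(x))

Computing term by term:
  P(1)·log₂(P(1)/Q(1)) = 0.6935·log₂(0.6935/0.0099) = 4.25138
  P(2)·log₂(P(2)/Q(2)) = 0.1346·log₂(0.1346/0.9802) = -0.38555
  P(3)·log₂(P(3)/Q(3)) = 0.1719·log₂(0.1719/0.0099) = 0.70788

D_KL(P||Q) = 4.25138 - 0.38555 + 0.70788 = 4.57371 ≈ 4.5737 bits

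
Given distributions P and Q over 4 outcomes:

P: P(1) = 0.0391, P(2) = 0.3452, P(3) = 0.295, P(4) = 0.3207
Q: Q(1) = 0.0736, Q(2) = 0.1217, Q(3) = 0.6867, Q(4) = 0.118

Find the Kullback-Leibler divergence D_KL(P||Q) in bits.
0.5865 bits

D_KL(P||Q) = Σ P(x) log₂(P(x)/Q(x))

Computing term by term:
  P(1)·log₂(P(1)/Q(1)) = 0.0391·log₂(0.0391/0.0736) = -0.03568
  P(2)·log₂(P(2)/Q(2)) = 0.3452·log₂(0.3452/0.1217) = 0.51922
  P(3)·log₂(P(3)/Q(3)) = 0.295·log₂(0.295/0.6867) = -0.35959
  P(4)·log₂(P(4)/Q(4)) = 0.3207·log₂(0.3207/0.118) = 0.46259

D_KL(P||Q) = -0.03568 + 0.51922 - 0.35959 + 0.46259 = 0.58654 ≈ 0.5865 bits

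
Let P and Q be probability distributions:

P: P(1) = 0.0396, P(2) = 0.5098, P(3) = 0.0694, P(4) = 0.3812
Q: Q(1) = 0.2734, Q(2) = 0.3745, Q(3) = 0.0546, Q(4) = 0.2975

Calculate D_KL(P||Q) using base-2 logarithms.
0.2768 bits

D_KL(P||Q) = Σ P(x) log₂(P(x)/Q(x))

Computing term by term:
  P(1)·log₂(P(1)/Q(1)) = 0.0396·log₂(0.0396/0.2734) = -0.11038
  P(2)·log₂(P(2)/Q(2)) = 0.5098·log₂(0.5098/0.3745) = 0.22684
  P(3)·log₂(P(3)/Q(3)) = 0.0694·log₂(0.0694/0.0546) = 0.02401
  P(4)·log₂(P(4)/Q(4)) = 0.3812·log₂(0.3812/0.2975) = 0.13634

D_KL(P||Q) = -0.11038 + 0.22684 + 0.02401 + 0.13634 = 0.27681 ≈ 0.2768 bits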